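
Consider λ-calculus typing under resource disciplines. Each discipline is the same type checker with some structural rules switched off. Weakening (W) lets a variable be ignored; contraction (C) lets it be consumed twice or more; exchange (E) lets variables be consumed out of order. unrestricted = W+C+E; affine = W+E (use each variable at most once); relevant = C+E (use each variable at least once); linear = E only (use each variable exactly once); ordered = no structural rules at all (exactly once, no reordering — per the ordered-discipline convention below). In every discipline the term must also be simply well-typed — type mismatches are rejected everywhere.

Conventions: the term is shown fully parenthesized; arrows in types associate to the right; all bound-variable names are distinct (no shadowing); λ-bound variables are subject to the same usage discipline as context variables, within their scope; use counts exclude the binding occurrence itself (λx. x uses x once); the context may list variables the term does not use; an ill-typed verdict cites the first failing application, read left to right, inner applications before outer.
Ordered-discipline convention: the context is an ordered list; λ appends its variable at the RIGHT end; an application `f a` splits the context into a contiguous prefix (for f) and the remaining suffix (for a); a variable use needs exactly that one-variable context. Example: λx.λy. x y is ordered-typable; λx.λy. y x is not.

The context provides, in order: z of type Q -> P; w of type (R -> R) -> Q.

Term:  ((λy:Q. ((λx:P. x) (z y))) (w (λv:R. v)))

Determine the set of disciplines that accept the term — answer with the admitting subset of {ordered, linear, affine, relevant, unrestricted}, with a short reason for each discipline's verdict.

admitted by: ordered, linear, affine, relevant, unrestricted
usage: z: 1×, w: 1×, y (bound): 1×, x (bound): 1×, v (bound): 1×
uses in reading order: x, z, y, w, v
typing: the term checks, with type P
ordered: ✓ — z, w, y, x, v once each; derivable with no W/C/E
linear: ✓ — exactly-once usage across z, w, y, x, v
affine: ✓ — z, w, y, x, v: no repeats, contraction unneeded
relevant: ✓ — none of z, w, y, x, v goes unused
unrestricted: ✓ — well-typed at P; no restrictions here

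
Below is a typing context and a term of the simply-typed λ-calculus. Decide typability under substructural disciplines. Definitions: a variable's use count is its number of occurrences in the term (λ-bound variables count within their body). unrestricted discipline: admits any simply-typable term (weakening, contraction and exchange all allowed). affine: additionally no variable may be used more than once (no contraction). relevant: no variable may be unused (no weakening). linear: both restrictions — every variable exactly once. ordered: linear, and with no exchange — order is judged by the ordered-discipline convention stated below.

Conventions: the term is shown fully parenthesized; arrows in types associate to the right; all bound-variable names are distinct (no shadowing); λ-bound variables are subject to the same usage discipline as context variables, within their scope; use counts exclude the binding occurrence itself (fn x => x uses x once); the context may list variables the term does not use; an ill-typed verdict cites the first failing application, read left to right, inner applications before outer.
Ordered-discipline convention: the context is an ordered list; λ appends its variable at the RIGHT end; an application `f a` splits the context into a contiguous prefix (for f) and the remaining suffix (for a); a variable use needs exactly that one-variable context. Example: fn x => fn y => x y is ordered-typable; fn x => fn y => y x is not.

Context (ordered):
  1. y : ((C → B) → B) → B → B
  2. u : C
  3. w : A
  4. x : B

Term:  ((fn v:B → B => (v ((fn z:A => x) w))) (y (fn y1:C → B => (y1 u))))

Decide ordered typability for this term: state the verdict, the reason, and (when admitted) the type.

no — z never used (weakening)
counts: y: 1; u: 1; w: 1; x: 1; v [bound]: 1; z [bound]: 0; y1 [bound]: 1
order of uses: v, x, w, y, y1, u
typing: well-typed — term : B
per-discipline verdicts: ordered ✗ · linear ✗ · affine ✓ · relevant ✗ · unrestricted ✓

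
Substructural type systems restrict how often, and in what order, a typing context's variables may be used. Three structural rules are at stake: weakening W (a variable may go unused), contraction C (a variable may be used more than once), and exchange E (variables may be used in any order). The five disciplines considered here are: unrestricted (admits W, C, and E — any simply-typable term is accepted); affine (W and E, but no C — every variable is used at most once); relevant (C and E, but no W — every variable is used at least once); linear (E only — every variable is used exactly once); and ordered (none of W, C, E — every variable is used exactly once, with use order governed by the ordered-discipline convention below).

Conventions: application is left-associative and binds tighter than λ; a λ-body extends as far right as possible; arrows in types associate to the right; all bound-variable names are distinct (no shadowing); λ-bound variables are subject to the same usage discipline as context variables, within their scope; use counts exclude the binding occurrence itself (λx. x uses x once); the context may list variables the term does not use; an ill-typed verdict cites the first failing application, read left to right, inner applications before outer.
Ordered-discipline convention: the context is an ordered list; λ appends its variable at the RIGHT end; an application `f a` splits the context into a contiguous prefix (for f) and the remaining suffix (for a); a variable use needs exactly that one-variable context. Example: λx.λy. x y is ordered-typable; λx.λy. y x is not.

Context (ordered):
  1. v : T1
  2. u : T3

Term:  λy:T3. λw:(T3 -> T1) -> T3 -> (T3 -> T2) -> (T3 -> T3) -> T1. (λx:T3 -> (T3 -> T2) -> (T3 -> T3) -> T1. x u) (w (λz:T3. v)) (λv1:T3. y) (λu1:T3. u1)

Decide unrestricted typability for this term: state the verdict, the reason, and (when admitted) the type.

no — fails simple typing
variable uses: v=1; u=1; y (bound)=1; w (bound)=1; x (bound)=1; z (bound)=0; v1 (bound)=0; u1 (bound)=1
use order (left to right): x, u, w, v, y, u1
typing: ill-typed: a function awaiting T3 -> T2 gets T3 -> T3
summary: ordered ✗ · linear ✗ · affine ✗ · relevant ✗ · unrestricted ✗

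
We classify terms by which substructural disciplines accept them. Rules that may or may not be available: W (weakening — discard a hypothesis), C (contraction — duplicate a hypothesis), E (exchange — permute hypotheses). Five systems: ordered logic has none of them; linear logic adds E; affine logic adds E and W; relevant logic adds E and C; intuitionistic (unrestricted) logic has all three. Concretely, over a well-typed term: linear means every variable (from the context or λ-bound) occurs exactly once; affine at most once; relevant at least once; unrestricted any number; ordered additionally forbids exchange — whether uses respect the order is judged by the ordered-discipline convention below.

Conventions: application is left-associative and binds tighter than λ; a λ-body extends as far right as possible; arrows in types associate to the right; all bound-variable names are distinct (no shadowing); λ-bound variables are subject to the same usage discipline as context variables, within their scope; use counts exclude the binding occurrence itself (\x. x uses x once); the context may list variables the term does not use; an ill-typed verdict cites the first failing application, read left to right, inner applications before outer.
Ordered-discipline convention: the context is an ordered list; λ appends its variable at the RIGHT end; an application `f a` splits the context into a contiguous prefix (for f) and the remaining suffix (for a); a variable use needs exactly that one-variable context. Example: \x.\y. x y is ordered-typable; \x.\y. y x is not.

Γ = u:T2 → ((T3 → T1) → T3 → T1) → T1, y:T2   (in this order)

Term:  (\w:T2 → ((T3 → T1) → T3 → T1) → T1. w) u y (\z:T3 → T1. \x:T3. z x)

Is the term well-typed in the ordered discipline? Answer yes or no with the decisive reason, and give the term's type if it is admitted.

yes — u, y, w, z, x: once each, no exchange needed; term : T1
use counts: u: 1, y: 1, w (bound): 1, z (bound): 1, x (bound): 1
left-to-right use order: w, u, y, z, x
typing: well-typed at T1
all disciplines: ordered ✓ | linear ✓ | affine ✓ | relevant ✓ | unrestricted ✓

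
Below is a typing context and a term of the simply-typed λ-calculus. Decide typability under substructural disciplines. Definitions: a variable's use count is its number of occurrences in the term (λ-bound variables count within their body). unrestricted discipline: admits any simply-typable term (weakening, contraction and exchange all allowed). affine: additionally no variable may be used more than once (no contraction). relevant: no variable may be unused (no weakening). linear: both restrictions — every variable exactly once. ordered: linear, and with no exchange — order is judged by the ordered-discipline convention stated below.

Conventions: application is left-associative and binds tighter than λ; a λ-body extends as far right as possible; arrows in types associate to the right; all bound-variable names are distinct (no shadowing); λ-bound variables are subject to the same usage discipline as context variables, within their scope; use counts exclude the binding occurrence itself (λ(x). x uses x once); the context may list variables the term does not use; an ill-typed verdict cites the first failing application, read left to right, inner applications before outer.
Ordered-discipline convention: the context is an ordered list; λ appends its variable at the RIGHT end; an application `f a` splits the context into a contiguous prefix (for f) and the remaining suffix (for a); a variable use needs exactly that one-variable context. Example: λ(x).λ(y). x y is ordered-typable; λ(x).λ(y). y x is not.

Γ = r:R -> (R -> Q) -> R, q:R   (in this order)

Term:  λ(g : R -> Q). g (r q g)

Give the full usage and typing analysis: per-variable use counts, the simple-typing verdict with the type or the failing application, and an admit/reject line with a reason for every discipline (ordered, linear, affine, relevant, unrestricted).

usage: r=1, q=1, g (λ-bound)=2
use order (left to right): g, r, q, g
typing: well-typed — term : (R -> Q) -> Q
ordered: ✗, repeated use of g ×2
linear: ✗, repeated use of g ×2
affine: ✗, repeated use of g ×2
relevant: ✓, at least one use each (r, q, g)
unrestricted: ✓, type-checks ((R -> Q) -> Q) and nothing is barred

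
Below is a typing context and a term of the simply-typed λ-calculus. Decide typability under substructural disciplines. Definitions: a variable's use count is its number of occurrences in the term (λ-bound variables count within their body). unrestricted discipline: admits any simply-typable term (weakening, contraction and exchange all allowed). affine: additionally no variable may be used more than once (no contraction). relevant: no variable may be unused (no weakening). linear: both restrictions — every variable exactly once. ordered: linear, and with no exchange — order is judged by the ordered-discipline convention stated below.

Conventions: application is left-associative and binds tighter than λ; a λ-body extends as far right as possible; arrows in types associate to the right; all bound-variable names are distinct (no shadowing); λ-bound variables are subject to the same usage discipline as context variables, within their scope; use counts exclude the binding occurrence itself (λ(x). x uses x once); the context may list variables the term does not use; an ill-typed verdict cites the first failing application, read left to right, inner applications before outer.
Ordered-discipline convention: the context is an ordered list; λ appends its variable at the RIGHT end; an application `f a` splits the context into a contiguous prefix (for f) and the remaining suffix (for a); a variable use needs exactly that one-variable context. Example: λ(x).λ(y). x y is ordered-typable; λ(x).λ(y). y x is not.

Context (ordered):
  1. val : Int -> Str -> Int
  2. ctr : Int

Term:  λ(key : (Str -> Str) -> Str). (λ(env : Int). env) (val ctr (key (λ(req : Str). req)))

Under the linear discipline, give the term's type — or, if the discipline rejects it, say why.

term : ((Str -> Str) -> Str) -> Int
usage: val=1; ctr=1; key (λ-bound)=1; env (λ-bound)=1; req (λ-bound)=1
order of uses: env, val, ctr, key, req
typing: the term checks, with type ((Str -> Str) -> Str) -> Int
across the five disciplines: ordered ✓ · linear ✓ · affine ✓ · relevant ✓ · unrestricted ✓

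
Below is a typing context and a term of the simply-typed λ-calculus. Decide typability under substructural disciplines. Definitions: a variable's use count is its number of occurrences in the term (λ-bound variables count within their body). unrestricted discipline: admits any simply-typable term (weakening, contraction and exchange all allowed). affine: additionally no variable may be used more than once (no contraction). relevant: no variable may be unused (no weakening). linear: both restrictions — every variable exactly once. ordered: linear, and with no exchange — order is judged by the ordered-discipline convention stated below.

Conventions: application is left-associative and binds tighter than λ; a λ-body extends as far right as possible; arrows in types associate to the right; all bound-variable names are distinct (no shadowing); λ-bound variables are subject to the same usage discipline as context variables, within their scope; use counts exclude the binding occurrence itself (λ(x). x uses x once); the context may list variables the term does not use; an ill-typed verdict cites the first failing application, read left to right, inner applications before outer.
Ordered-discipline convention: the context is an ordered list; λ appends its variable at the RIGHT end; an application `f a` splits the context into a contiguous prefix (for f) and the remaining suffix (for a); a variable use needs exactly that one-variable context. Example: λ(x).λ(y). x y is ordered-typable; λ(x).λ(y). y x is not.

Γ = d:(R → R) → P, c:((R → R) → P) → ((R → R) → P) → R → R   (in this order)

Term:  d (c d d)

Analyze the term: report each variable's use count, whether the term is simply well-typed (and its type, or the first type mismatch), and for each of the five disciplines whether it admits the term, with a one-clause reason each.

counts: d: 3; c: 1
order of uses: d, c, d, d
typing: well-typed — term : P
ordered: ✗ — needs contraction — d ×3
linear: ✗ — needs contraction — d ×3
affine: ✗ — needs contraction — d ×3
relevant: ✓ — every one of d, c appears
unrestricted: ✓ — simply typable at P; W, C, E all held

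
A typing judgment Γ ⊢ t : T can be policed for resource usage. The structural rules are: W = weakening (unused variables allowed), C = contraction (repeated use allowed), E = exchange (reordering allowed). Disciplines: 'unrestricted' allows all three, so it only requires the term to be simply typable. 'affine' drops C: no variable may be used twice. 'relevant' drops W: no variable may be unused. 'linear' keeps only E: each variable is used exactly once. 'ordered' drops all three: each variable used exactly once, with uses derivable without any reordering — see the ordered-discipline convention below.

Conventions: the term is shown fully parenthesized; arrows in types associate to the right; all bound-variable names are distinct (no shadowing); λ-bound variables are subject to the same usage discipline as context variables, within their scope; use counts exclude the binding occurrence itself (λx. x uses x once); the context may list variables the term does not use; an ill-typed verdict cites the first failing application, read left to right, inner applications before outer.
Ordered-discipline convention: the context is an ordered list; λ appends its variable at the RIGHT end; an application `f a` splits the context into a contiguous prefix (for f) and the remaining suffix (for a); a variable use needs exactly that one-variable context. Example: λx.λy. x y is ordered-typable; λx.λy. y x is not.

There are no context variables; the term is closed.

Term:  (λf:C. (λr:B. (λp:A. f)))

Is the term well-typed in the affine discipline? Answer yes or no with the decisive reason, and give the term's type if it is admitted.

yes — at most one use each (f, r, p); term : C -> B -> A -> C
variable uses: f (λ-bound): 1×; r (λ-bound): 0×; p (λ-bound): 0×
uses in reading order: f
typing: the term checks, with type C -> B -> A -> C
all disciplines: ordered ✗; linear ✗; affine ✓; relevant ✗; unrestricted ✓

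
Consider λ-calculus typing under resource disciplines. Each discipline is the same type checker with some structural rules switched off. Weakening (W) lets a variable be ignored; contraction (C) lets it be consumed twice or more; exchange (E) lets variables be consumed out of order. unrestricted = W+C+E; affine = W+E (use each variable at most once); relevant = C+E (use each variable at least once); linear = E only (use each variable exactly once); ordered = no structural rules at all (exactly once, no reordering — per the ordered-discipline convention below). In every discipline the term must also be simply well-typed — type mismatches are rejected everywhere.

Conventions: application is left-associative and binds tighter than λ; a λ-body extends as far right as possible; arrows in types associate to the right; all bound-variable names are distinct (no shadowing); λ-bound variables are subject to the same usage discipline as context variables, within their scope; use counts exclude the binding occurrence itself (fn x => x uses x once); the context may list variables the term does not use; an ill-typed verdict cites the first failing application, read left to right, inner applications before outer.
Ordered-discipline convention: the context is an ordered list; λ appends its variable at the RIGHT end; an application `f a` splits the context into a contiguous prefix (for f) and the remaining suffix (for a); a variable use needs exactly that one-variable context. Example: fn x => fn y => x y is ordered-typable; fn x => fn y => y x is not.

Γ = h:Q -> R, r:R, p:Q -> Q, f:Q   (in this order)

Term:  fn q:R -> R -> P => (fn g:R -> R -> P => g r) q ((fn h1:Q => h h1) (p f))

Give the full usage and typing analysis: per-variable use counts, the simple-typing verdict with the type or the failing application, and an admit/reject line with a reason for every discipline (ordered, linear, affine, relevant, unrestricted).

use counts: h=1; r=1; p=1; f=1; q (λ-bound)=1; g (λ-bound)=1; h1 (λ-bound)=1
use order (left to right): g, r, q, h, h1, p, f
typing: the term checks, with type (R -> R -> P) -> P
ordered ✗ (no contiguous prefix/suffix split fits g, r, q, h, h1, p, f)
linear ✓ (each of h, r, p, f, q, g, h1 used exactly once)
affine ✓ (no duplicate uses among h, r, p, f, q, g, h1)
relevant ✓ (every one of h, r, p, f, q, g, h1 appears)
unrestricted ✓ (typability at (R -> R -> P) -> P is all that's needed)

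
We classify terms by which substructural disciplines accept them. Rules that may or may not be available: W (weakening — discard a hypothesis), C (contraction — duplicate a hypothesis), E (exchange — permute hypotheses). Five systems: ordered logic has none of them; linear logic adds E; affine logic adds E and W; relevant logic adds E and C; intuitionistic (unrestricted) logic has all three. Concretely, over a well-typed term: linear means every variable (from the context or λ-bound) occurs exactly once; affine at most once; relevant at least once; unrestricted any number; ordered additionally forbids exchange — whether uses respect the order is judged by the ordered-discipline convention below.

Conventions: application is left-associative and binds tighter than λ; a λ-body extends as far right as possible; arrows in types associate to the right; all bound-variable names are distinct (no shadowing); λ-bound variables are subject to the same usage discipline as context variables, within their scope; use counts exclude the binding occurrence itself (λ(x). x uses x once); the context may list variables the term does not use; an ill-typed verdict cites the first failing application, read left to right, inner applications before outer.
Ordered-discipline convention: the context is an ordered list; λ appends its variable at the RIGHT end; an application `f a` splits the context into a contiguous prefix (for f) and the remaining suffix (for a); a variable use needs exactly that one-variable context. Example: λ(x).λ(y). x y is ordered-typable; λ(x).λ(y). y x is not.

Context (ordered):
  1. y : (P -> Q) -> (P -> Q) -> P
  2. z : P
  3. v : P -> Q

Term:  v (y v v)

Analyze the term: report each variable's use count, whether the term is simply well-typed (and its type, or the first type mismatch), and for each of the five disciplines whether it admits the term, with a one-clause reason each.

usage: y: 1, z: 0, v: 3
use order (left to right): v, y, v, v
typing: the term checks, with type Q
ordered: ✗ — needs contraction — v ×3; unused: z — weakening required
linear: ✗ — needs contraction — v ×3; unused: z — weakening required
affine: ✗ — needs contraction — v ×3
relevant: ✗ — unused: z — weakening required
unrestricted: ✓ — type-checks (Q) and nothing is barred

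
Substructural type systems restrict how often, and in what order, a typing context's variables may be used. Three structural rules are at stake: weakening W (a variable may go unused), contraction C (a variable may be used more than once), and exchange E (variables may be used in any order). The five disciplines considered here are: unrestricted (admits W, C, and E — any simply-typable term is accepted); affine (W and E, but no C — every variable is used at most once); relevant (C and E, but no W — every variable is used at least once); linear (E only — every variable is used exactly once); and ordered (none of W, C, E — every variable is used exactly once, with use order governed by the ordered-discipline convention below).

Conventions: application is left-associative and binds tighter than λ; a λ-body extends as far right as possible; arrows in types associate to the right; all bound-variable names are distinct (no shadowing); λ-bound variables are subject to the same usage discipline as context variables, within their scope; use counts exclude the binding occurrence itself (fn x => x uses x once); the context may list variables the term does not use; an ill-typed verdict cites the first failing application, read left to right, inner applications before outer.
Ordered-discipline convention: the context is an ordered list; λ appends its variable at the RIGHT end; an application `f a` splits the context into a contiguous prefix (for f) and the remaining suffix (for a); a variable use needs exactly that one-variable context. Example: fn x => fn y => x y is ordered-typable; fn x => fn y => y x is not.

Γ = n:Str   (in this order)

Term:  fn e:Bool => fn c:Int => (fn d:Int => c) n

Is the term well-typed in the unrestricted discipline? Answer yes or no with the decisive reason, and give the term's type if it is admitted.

no — a type mismatch blocks all five
usage: n: 1; e (λ-bound): 0; c (λ-bound): 1; d (λ-bound): 0
use order (left to right): c, n
typing: ill-typed: a function awaiting Int gets Str
across the five disciplines: ordered ✗ | linear ✗ | affine ✗ | relevant ✗ | unrestricted ✗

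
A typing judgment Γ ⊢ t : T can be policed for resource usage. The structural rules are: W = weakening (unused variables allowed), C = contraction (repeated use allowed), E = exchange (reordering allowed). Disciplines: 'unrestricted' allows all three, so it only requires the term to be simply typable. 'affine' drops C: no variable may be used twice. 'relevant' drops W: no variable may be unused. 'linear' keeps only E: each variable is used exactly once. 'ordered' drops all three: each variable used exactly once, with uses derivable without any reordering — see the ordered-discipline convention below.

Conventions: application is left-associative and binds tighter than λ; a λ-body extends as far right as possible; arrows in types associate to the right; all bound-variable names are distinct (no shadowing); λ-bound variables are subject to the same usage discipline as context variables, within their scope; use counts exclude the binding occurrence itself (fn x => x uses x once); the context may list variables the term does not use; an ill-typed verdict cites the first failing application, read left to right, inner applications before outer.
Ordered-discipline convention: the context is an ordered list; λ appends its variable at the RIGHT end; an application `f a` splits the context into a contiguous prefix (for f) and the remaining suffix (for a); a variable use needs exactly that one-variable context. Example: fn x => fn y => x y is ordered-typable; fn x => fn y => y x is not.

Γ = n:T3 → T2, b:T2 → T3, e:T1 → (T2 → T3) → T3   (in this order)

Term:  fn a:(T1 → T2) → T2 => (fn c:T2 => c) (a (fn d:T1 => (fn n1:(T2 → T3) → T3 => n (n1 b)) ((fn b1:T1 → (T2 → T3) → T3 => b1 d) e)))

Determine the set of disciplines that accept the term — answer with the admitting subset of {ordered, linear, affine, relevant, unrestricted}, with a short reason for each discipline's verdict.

admitted in: linear, affine, relevant, unrestricted
usage: n: 1; b: 1; e: 1; a [bound]: 1; c [bound]: 1; d [bound]: 1; n1 [bound]: 1; b1 [bound]: 1
use order (left to right): c, a, n, n1, b, b1, d, e
typing: well-typed at ((T1 → T2) → T2) → T2
ordered: ✗ — no ordered split (uses run c, a, n, n1, b, b1, d, e)
linear: ✓ — single use per variable (n, b, e, a, c, d, n1, b1)
affine: ✓ — at most one use each (n, b, e, a, c, d, n1, b1)
relevant: ✓ — every one of n, b, e, a, c, d, n1, b1 appears
unrestricted: ✓ — well-typed at ((T1 → T2) → T2) → T2; no restrictions here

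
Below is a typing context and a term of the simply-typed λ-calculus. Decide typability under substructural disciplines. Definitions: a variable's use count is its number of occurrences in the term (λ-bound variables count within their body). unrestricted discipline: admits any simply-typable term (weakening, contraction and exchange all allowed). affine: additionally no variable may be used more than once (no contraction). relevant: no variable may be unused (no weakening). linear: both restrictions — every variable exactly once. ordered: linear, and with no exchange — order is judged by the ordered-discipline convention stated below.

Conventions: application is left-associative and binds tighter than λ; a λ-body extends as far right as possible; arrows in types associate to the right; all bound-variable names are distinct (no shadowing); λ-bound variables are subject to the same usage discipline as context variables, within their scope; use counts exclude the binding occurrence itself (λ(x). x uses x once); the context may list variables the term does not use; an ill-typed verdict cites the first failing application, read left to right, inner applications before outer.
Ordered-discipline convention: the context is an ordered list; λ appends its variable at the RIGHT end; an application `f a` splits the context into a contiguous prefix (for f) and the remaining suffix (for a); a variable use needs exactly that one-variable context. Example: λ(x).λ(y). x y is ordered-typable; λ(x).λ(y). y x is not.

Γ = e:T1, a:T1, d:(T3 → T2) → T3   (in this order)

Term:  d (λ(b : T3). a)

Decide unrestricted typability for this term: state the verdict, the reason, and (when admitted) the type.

no — not simply typable
usage: e: 0; a: 1; d: 1; b (bound): 0
order of uses: d, a
typing: ill-typed: an argument T3 → T1 mismatches the expected T3 → T2
summary: ordered ✗ · linear ✗ · affine ✗ · relevant ✗ · unrestricted ✗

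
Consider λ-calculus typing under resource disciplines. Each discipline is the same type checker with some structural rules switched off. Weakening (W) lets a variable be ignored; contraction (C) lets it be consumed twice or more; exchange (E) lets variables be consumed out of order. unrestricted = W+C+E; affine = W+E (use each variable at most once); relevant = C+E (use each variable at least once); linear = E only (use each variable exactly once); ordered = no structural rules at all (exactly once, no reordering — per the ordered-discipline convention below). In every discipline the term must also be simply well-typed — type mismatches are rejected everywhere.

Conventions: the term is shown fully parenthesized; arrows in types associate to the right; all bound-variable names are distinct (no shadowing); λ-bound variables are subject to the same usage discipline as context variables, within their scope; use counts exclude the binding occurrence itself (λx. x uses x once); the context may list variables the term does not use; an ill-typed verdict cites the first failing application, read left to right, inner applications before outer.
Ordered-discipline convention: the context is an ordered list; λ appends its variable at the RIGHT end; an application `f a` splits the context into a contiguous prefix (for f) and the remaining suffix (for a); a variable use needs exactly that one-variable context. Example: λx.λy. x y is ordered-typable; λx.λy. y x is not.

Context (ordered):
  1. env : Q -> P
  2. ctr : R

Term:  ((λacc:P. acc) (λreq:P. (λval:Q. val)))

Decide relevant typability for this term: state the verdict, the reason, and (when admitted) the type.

no — fails simple typing
counts: env=0; ctr=0; acc (λ-bound)=1; req (λ-bound)=0; val (λ-bound)=1
order of uses: acc, val
typing: ill-typed: an argument P -> Q -> Q mismatches the expected P
all disciplines: ordered ✗, linear ✗, affine ✗, relevant ✗, unrestricted ✗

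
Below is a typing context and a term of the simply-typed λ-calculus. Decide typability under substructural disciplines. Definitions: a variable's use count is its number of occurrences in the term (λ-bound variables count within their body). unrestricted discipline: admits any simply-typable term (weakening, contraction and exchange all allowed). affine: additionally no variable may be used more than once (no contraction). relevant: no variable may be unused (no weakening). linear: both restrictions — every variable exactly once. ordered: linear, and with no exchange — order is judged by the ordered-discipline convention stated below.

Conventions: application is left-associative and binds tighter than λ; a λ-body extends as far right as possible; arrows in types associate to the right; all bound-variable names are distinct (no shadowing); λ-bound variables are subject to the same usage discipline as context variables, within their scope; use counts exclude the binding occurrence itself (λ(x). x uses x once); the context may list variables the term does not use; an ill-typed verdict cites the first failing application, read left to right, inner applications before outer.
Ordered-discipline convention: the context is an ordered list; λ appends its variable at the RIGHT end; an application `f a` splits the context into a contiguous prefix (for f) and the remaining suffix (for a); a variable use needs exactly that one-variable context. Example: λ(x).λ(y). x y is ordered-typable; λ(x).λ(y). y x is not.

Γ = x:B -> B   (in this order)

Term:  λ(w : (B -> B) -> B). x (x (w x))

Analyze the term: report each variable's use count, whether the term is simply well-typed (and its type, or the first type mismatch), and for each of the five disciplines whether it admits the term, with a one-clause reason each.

variable uses: x=3, w (bound)=1
left-to-right use order: x, x, w, x
typing: the term checks, with type ((B -> B) -> B) -> B
ordered: ✗, x ×3 used more than once (contraction)
linear: ✗, x ×3 used more than once (contraction)
affine: ✗, x ×3 used more than once (contraction)
relevant: ✓, x, w: all used, weakening unneeded
unrestricted: ✓, well-typed at ((B -> B) -> B) -> B; no restrictions here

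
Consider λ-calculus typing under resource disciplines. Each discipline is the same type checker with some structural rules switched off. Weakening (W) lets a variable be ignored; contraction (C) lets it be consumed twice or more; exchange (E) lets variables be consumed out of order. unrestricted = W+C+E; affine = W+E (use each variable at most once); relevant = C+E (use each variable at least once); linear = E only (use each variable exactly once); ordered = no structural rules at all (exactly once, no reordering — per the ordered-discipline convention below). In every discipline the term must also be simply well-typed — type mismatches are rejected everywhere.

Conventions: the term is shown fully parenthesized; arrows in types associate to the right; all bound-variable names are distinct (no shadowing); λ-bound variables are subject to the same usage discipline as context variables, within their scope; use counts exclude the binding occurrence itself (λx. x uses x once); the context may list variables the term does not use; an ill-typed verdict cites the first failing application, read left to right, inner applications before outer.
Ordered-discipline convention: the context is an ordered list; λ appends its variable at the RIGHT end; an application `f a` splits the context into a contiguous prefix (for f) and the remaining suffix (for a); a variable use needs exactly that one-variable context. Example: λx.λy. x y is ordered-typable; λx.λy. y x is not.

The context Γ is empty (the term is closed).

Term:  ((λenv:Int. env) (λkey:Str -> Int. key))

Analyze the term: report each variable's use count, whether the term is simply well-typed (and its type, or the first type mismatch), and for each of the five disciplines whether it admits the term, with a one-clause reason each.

usage: env [bound] ×1; key [bound] ×1
uses in reading order: env, key
typing: ill-typed: an argument (Str -> Int) -> Str -> Int mismatches the expected Int
ordered ✗ (not simply typable)
linear ✗ (fails simple typing)
affine ✗ (a type mismatch blocks all five)
relevant ✗ (the type mismatch rejects it)
unrestricted ✗ (not simply typable)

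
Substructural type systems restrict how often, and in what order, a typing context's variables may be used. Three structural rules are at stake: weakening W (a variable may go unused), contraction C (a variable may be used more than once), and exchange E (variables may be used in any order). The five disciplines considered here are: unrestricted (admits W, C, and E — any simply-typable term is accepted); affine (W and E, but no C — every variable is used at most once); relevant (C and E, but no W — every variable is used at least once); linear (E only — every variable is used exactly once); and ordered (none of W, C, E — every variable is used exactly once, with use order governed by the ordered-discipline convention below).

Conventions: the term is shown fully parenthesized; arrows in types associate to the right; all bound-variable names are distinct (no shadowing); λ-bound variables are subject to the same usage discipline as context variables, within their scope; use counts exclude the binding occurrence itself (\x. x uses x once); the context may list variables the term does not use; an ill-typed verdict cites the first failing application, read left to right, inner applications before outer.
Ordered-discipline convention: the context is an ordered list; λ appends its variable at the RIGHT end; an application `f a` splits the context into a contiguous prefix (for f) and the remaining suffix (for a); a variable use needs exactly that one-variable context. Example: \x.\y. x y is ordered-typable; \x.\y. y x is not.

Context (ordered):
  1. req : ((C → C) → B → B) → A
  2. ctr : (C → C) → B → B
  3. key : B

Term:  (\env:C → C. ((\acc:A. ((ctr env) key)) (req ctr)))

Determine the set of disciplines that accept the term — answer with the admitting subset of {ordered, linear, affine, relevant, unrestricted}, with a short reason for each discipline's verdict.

admitted in: unrestricted
usage: req: 1, ctr: 2, key: 1, env [bound]: 1, acc [bound]: 0
order of uses: ctr, env, key, req, ctr
typing: well-typed at (C → C) → B
ordered ✗ (needs contraction — ctr ×2; acc never used (weakening))
linear ✗ (needs contraction — ctr ×2; acc never used (weakening))
affine ✗ (needs contraction — ctr ×2)
relevant ✗ (acc never used (weakening))
unrestricted ✓ (well-typed at (C → C) → B; no restrictions here)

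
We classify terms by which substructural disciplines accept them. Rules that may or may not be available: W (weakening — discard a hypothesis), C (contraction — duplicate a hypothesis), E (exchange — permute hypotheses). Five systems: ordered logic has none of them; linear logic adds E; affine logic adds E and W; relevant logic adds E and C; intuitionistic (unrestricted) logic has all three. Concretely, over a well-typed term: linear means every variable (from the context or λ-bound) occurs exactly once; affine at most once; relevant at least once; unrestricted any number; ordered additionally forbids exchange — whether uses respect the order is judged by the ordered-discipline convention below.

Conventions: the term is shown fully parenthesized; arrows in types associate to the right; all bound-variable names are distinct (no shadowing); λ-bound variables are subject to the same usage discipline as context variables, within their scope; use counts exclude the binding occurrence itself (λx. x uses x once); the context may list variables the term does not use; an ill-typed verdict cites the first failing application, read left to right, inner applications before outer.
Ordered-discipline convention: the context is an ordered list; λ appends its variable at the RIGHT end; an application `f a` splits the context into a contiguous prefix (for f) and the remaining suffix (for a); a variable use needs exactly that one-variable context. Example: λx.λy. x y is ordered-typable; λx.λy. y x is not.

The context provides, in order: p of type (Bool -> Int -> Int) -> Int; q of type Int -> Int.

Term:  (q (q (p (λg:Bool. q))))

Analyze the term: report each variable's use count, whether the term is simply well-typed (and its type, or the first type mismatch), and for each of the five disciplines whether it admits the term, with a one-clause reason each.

variable uses: p ×1, q ×3, g [bound] ×0
order of uses: q, q, p, q
typing: the term checks, with type Int
ordered ✗ (repeated use of q ×3; g never used (weakening))
linear ✗ (repeated use of q ×3; g never used (weakening))
affine ✗ (repeated use of q ×3)
relevant ✗ (g never used (weakening))
unrestricted ✓ (typability at Int is all that's needed)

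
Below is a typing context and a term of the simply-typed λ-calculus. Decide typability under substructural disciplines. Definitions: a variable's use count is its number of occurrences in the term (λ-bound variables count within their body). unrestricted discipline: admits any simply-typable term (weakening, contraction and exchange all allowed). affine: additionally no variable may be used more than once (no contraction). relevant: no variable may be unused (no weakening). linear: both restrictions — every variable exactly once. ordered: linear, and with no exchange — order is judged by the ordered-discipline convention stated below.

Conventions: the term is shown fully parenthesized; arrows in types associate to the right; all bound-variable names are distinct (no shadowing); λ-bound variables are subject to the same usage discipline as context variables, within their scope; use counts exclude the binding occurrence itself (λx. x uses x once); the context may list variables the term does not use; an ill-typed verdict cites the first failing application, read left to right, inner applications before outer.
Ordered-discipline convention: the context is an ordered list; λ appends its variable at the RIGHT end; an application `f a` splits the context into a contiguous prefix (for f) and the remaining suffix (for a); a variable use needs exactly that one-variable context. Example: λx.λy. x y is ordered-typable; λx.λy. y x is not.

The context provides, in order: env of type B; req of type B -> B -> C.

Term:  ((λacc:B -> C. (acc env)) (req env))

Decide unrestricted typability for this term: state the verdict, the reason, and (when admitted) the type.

yes — simply typable at C; W, C, E all held; term : C
variable uses: env: 2, req: 1, acc [bound]: 1
uses in reading order: acc, env, req, env
typing: well-typed — term : C
summary: ordered ✗ · linear ✗ · affine ✗ · relevant ✓ · unrestricted ✓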